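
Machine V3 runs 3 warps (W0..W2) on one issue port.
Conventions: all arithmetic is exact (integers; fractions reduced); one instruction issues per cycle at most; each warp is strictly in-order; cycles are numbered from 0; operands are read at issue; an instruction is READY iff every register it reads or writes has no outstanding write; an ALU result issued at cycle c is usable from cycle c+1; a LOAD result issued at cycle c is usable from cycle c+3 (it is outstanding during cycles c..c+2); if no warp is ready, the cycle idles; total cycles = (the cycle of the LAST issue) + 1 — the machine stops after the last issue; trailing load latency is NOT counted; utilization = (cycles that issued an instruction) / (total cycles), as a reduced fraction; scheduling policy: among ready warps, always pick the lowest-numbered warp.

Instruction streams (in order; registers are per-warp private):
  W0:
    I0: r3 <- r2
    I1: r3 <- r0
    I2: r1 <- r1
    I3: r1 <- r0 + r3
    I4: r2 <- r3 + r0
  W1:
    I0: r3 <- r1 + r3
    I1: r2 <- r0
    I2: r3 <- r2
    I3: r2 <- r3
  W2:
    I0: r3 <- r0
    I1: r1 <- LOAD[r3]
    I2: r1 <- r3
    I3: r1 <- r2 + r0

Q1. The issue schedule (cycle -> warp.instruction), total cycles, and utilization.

cycle 0: W0.I0
cycle 1: W0.I1
cycle 2: W0.I2
cycle 3: W0.I3
cycle 4: W0.I4
cycle 5: W1.I0
cycle 6: W1.I1
cycle 7: W1.I2
cycle 8: W1.I3
cycle 9: W2.I0
cycle 10: W2.I1
cycle 11: idle
cycle 12: idle
cycle 13: W2.I2
cycle 14: W2.I3

Answer: 15 cycles, utilization 13/15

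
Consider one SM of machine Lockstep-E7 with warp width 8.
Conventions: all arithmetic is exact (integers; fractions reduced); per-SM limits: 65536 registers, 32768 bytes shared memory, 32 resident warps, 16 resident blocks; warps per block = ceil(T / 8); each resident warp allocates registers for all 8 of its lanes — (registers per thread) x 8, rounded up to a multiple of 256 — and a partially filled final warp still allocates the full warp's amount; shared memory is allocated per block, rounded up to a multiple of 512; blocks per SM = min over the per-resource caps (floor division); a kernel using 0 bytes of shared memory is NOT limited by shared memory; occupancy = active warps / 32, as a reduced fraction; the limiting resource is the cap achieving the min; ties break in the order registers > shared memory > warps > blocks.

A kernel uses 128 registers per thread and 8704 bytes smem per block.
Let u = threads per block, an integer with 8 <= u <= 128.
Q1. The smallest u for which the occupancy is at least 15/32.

Answer: u = 33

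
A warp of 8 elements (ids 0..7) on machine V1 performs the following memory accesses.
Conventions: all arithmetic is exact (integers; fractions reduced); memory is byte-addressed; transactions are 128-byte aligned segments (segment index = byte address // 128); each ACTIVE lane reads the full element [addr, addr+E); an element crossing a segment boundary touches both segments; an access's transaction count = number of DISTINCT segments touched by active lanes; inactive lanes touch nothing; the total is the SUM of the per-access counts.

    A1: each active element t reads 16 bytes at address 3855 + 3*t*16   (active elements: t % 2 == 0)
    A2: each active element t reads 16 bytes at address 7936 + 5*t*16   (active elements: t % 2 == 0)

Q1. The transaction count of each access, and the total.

A1: 3 transactions
A2: 4 transactions

Answer: 3,4; total 7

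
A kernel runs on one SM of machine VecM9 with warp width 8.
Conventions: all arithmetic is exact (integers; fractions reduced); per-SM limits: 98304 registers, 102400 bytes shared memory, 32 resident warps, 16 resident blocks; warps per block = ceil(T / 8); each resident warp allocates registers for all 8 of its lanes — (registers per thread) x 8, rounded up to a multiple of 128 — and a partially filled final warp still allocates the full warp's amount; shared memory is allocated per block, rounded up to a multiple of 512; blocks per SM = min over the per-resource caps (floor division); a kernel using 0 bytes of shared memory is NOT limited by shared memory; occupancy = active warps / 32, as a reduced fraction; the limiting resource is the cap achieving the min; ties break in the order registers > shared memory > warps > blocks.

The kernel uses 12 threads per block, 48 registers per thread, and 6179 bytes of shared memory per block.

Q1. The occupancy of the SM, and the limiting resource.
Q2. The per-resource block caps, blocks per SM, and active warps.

Answer: occupancy 15/16, limited by shared memory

registers: 128 blocks
shared memory: 15 blocks
warps: 16 blocks
blocks: 16 blocks

Answer: 15 blocks, 30 active warps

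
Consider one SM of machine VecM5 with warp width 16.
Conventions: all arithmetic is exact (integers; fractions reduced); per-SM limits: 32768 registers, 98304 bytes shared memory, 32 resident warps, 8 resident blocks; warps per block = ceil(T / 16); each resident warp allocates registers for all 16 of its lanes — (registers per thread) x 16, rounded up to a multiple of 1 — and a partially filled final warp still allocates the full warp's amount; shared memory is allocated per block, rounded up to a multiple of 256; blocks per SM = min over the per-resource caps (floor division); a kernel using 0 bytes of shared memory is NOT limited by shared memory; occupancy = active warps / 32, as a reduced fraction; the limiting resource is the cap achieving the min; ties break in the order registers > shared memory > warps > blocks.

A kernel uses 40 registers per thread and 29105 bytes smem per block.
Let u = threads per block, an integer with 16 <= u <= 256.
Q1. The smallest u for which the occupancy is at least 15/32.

Answer: u = 65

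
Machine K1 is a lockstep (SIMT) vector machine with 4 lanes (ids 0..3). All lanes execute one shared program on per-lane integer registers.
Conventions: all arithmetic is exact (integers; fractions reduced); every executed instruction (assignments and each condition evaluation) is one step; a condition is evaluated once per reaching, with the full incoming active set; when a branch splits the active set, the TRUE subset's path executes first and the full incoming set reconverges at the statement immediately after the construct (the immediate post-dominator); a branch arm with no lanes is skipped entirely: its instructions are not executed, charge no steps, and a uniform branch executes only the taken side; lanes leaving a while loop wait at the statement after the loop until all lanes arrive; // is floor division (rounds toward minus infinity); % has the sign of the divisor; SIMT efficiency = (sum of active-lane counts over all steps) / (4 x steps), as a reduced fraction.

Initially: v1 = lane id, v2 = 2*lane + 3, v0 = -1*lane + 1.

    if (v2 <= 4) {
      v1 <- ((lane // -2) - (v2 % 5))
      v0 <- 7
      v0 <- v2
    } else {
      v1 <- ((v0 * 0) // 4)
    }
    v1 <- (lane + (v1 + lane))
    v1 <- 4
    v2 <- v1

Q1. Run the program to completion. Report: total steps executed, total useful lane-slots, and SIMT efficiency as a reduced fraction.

Answer: 8 steps, 22 useful, 11/16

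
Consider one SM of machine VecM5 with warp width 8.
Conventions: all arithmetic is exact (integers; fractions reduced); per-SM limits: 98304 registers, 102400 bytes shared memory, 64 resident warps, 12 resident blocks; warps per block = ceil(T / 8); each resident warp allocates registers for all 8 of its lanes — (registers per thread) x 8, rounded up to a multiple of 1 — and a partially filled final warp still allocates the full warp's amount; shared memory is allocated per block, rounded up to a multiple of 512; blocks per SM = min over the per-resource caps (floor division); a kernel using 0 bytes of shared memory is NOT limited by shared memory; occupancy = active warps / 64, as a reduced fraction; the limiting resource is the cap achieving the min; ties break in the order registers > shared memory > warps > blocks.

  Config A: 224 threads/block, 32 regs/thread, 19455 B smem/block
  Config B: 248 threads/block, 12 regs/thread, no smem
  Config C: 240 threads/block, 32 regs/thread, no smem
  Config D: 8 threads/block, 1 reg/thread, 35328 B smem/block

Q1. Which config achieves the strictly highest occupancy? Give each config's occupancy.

occupancies: A 7/8, B 31/32, C 15/16, D 1/32

Answer: B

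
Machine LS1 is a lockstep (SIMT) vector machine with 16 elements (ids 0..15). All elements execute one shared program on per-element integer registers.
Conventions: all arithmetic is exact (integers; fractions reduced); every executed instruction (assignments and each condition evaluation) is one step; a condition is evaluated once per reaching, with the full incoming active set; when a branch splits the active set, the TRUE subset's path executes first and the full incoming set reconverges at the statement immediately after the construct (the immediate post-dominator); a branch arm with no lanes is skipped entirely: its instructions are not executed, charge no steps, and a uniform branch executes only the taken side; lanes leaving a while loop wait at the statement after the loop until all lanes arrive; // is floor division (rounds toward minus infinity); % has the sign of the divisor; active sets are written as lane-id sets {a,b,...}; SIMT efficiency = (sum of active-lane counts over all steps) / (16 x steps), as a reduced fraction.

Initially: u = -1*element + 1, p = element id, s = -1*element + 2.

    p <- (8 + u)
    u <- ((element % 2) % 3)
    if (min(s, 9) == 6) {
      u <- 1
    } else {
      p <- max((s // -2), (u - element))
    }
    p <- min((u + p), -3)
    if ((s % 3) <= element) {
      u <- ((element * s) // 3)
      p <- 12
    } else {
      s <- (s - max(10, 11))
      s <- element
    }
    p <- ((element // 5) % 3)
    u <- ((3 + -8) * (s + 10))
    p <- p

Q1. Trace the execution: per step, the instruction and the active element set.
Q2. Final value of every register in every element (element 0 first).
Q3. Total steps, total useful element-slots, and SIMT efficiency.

step 0: p <- (8 + u)                 {0,1,2,3,4,5,6,7,8,9,10,11,12,13,14,15}
step 1: u <- ((element % 2) % 3)     {0,1,2,3,4,5,6,7,8,9,10,11,12,13,14,15}
step 2: eval (min(s, 9) == 6)        {0,1,2,3,4,5,6,7,8,9,10,11,12,13,14,15}
step 3: p <- max((s // -2), (u - element)) {0,1,2,3,4,5,6,7,8,9,10,11,12,13,14,15}
step 4: p <- min((u + p), -3)        {0,1,2,3,4,5,6,7,8,9,10,11,12,13,14,15}
step 5: eval ((s % 3) <= element)    {0,1,2,3,4,5,6,7,8,9,10,11,12,13,14,15}
step 6: u <- ((element * s) // 3)    {1,2,3,4,5,6,7,8,9,10,11,12,13,14,15}
step 7: p <- 12                      {1,2,3,4,5,6,7,8,9,10,11,12,13,14,15}
step 8: s <- (s - max(10, 11))       {0}
step 9: s <- element                 {0}
step 10: p <- ((element // 5) % 3)    {0,1,2,3,4,5,6,7,8,9,10,11,12,13,14,15}
step 11: u <- ((3 + -8) * (s + 10))   {0,1,2,3,4,5,6,7,8,9,10,11,12,13,14,15}
step 12: p <- p                       {0,1,2,3,4,5,6,7,8,9,10,11,12,13,14,15}

Answer: 13 steps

u: -50,-55,-50,-45,-40,-35,-30,-25,-20,-15,-10,-5,0,5,10,15
p: 0,0,0,0,0,1,1,1,1,1,2,2,2,2,2,0
s: 0,1,0,-1,-2,-3,-4,-5,-6,-7,-8,-9,-10,-11,-12,-13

steps = 13; useful = 176; efficiency = 176/208 = 11/13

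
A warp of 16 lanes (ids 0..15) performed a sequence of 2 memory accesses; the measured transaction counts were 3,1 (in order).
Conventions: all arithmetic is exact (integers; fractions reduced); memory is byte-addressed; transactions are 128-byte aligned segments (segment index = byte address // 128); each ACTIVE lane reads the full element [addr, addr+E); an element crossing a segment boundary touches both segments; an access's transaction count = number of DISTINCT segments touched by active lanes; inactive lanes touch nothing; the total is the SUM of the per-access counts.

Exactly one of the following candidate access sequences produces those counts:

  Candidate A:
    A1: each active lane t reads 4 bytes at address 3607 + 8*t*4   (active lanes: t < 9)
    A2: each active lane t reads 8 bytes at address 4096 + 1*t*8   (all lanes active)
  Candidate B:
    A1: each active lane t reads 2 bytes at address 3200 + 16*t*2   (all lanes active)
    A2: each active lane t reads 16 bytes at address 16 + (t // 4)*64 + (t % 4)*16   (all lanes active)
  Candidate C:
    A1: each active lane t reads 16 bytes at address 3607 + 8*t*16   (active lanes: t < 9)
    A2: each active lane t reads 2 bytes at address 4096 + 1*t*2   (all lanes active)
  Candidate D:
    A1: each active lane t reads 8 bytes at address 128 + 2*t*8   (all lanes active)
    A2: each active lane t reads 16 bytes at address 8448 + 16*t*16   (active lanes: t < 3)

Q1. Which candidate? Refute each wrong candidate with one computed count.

B: A1 gives 4 transactions, not 3
C: A1 gives 9 transactions, not 3
D: A1 gives 2 transactions, not 3
A: all counts match (3,1)

Answer: A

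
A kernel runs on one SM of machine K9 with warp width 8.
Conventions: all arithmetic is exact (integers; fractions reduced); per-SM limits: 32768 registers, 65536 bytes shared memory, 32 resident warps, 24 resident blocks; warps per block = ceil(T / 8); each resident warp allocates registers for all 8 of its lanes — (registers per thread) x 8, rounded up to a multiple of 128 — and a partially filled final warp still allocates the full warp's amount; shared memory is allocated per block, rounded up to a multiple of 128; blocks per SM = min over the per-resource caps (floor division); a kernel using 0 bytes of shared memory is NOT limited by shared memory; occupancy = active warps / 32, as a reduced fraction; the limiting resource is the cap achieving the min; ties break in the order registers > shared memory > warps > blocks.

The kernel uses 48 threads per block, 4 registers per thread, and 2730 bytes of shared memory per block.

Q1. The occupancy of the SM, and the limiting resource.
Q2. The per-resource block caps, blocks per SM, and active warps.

Answer: occupancy 15/16, limited by warps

registers: 42 blocks
shared memory: 23 blocks
warps: 5 blocks
blocks: 24 blocks

Answer: 5 blocks, 30 active warps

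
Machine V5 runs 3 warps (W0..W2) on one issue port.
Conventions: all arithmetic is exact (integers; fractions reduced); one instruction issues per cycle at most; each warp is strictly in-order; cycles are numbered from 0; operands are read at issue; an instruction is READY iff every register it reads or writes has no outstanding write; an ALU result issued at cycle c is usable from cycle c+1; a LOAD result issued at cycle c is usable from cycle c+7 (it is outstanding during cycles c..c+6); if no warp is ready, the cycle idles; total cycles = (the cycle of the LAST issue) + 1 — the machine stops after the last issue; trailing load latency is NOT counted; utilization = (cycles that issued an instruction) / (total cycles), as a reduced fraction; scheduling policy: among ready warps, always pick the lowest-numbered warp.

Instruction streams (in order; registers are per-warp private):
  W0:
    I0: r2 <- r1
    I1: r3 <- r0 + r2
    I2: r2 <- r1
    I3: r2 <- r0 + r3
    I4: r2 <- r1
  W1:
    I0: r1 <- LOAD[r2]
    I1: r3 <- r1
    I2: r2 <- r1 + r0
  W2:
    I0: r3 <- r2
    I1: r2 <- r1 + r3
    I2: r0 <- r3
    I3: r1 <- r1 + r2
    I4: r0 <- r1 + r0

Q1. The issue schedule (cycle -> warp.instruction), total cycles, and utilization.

cycle 0: W0.I0
cycle 1: W0.I1
cycle 2: W0.I2
cycle 3: W0.I3
cycle 4: W0.I4
cycle 5: W1.I0
cycle 6: W2.I0
cycle 7: W2.I1
cycle 8: W2.I2
cycle 9: W2.I3
cycle 10: W2.I4
cycle 11: idle
cycle 12: W1.I1
cycle 13: W1.I2

Answer: 14 cycles, utilization 13/14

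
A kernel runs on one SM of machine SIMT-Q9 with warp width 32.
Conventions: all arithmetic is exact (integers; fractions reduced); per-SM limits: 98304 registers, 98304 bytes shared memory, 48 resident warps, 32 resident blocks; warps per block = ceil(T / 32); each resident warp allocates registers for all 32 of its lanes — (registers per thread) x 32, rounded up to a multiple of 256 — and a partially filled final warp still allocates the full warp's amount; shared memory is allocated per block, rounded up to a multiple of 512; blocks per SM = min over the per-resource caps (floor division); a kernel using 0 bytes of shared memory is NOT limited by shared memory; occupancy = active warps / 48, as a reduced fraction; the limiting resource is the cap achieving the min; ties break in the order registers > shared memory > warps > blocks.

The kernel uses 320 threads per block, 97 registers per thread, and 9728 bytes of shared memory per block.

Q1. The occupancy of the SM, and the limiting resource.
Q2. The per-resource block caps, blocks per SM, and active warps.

Answer: occupancy 5/12, limited by registers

registers: 2 blocks
shared memory: 10 blocks
warps: 4 blocks
blocks: 32 blocks

Answer: 2 blocks, 20 active warps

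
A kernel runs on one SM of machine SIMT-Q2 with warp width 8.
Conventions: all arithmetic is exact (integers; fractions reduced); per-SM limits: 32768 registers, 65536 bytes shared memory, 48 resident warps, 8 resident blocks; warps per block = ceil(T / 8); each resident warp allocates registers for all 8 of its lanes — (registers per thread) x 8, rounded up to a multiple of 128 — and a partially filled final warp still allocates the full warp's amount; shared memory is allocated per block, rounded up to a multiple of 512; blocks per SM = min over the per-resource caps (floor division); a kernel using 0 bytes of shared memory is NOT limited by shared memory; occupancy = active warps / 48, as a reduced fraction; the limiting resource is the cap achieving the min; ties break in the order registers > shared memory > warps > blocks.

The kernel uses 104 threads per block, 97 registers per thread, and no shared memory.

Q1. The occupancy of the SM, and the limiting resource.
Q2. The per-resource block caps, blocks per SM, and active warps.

Answer: occupancy 13/24, limited by registers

registers: 2 blocks
shared memory: no limit (kernel uses none)
warps: 3 blocks
blocks: 8 blocks

Answer: 2 blocks, 26 active warps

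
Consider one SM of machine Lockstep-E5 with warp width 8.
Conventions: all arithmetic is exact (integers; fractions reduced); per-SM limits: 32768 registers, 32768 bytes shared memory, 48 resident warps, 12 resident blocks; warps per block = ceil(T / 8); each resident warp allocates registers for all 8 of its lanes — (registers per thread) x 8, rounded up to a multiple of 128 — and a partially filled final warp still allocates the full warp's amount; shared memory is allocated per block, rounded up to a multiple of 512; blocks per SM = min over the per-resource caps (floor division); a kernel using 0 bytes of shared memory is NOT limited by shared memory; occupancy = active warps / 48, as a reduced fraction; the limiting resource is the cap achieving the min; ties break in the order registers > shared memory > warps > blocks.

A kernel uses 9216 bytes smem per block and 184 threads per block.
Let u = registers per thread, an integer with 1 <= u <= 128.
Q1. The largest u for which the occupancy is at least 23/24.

Answer: u = 80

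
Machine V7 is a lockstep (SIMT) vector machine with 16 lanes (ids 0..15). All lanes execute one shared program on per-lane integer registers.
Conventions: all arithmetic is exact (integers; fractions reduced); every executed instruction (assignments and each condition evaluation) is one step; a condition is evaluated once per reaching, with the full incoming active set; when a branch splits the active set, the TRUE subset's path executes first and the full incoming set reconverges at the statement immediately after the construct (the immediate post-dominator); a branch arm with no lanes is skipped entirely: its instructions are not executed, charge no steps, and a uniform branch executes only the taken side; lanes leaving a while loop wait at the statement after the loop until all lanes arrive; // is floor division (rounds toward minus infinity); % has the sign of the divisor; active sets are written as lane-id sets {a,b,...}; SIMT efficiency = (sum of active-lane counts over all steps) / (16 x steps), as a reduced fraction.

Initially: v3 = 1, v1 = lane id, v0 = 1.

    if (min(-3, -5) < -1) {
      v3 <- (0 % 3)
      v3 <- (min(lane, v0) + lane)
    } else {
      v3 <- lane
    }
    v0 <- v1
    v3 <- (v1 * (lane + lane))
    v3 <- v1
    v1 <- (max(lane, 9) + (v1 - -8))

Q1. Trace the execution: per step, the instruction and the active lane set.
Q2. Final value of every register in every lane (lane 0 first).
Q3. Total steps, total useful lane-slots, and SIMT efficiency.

step 0: eval (min(-3, -5) < -1)      {0,1,2,3,4,5,6,7,8,9,10,11,12,13,14,15}
step 1: v3 <- (0 % 3)                {0,1,2,3,4,5,6,7,8,9,10,11,12,13,14,15}
step 2: v3 <- (min(lane, v0) + lane) {0,1,2,3,4,5,6,7,8,9,10,11,12,13,14,15}
step 3: v0 <- v1                     {0,1,2,3,4,5,6,7,8,9,10,11,12,13,14,15}
step 4: v3 <- (v1 * (lane + lane))   {0,1,2,3,4,5,6,7,8,9,10,11,12,13,14,15}
step 5: v3 <- v1                     {0,1,2,3,4,5,6,7,8,9,10,11,12,13,14,15}
step 6: v1 <- (max(lane, 9) + (v1 - -8)) {0,1,2,3,4,5,6,7,8,9,10,11,12,13,14,15}

Answer: 7 steps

v3: 0,1,2,3,4,5,6,7,8,9,10,11,12,13,14,15
v1: 17,18,19,20,21,22,23,24,25,26,28,30,32,34,36,38
v0: 0,1,2,3,4,5,6,7,8,9,10,11,12,13,14,15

steps = 7; useful = 112; efficiency = 112/112 = 1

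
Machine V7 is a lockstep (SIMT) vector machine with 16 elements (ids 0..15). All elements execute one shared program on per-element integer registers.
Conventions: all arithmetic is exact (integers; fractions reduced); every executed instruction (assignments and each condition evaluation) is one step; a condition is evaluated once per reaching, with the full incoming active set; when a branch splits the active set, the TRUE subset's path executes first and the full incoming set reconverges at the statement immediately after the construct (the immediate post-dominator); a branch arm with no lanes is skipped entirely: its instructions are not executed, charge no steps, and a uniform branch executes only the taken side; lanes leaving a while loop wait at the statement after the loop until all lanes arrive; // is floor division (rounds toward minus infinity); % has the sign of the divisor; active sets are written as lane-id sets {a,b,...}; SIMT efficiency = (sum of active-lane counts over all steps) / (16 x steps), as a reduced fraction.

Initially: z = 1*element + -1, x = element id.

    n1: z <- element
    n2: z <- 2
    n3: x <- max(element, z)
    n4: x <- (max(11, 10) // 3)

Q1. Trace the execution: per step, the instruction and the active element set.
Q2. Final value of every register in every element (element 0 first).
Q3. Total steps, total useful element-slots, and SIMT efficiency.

step 0: z <- element                 {0,1,2,3,4,5,6,7,8,9,10,11,12,13,14,15}
step 1: z <- 2                       {0,1,2,3,4,5,6,7,8,9,10,11,12,13,14,15}
step 2: x <- max(element, z)         {0,1,2,3,4,5,6,7,8,9,10,11,12,13,14,15}
step 3: x <- (max(11, 10) // 3)      {0,1,2,3,4,5,6,7,8,9,10,11,12,13,14,15}

Answer: 4 steps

z: 2,2,2,2,2,2,2,2,2,2,2,2,2,2,2,2
x: 3,3,3,3,3,3,3,3,3,3,3,3,3,3,3,3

steps = 4; useful = 64; efficiency = 64/64 = 1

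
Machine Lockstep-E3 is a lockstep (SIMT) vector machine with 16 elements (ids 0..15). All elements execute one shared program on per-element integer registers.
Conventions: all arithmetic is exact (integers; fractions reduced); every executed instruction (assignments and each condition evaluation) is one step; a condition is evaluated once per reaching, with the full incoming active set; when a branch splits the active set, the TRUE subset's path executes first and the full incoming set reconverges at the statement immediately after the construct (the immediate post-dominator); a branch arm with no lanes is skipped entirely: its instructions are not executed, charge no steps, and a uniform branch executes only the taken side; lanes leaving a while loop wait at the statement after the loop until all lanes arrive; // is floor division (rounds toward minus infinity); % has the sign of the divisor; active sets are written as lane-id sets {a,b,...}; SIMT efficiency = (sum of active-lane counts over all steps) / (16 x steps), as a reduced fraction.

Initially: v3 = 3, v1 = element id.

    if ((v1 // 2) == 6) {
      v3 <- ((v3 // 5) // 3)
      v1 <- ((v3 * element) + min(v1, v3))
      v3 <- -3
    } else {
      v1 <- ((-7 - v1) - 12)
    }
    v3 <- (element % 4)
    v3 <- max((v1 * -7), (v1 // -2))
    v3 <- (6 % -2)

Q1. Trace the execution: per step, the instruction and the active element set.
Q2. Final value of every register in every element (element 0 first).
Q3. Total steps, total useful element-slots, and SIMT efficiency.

step 0: eval ((v1 // 2) == 6)        {0,1,2,3,4,5,6,7,8,9,10,11,12,13,14,15}
step 1: v3 <- ((v3 // 5) // 3)       {12,13}
step 2: v1 <- ((v3 * element) + min(v1, v3)) {12,13}
step 3: v3 <- -3                     {12,13}
step 4: v1 <- ((-7 - v1) - 12)       {0,1,2,3,4,5,6,7,8,9,10,11,14,15}
step 5: v3 <- (element % 4)          {0,1,2,3,4,5,6,7,8,9,10,11,12,13,14,15}
step 6: v3 <- max((v1 * -7), (v1 // -2)) {0,1,2,3,4,5,6,7,8,9,10,11,12,13,14,15}
step 7: v3 <- (6 % -2)               {0,1,2,3,4,5,6,7,8,9,10,11,12,13,14,15}

Answer: 8 steps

v3: 0,0,0,0,0,0,0,0,0,0,0,0,0,0,0,0
v1: -19,-20,-21,-22,-23,-24,-25,-26,-27,-28,-29,-30,0,0,-33,-34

steps = 8; useful = 84; efficiency = 84/128 = 21/32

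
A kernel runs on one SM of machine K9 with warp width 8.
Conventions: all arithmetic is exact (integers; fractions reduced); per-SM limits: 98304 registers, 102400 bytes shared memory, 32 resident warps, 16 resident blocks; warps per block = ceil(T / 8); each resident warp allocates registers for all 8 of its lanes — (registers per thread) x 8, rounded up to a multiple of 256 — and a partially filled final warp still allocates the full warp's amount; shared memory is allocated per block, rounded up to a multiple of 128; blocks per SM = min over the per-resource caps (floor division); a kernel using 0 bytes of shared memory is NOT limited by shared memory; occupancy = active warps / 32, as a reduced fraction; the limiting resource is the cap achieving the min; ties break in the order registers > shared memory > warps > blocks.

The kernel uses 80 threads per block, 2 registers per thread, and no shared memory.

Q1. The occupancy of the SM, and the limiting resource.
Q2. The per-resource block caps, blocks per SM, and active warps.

Answer: occupancy 15/16, limited by warps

registers: 38 blocks
shared memory: no limit (kernel uses none)
warps: 3 blocks
blocks: 16 blocks

Answer: 3 blocks, 30 active warps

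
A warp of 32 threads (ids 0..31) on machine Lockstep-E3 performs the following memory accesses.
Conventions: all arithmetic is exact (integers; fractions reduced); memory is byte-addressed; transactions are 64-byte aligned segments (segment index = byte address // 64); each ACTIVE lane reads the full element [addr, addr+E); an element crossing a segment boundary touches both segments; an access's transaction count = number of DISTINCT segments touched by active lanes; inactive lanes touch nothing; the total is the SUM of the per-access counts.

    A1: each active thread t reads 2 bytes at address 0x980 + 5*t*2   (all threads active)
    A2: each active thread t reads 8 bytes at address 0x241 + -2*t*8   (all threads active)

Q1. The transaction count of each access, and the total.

A1: 5 transactions
A2: 9 transactions

Answer: 5,9; total 14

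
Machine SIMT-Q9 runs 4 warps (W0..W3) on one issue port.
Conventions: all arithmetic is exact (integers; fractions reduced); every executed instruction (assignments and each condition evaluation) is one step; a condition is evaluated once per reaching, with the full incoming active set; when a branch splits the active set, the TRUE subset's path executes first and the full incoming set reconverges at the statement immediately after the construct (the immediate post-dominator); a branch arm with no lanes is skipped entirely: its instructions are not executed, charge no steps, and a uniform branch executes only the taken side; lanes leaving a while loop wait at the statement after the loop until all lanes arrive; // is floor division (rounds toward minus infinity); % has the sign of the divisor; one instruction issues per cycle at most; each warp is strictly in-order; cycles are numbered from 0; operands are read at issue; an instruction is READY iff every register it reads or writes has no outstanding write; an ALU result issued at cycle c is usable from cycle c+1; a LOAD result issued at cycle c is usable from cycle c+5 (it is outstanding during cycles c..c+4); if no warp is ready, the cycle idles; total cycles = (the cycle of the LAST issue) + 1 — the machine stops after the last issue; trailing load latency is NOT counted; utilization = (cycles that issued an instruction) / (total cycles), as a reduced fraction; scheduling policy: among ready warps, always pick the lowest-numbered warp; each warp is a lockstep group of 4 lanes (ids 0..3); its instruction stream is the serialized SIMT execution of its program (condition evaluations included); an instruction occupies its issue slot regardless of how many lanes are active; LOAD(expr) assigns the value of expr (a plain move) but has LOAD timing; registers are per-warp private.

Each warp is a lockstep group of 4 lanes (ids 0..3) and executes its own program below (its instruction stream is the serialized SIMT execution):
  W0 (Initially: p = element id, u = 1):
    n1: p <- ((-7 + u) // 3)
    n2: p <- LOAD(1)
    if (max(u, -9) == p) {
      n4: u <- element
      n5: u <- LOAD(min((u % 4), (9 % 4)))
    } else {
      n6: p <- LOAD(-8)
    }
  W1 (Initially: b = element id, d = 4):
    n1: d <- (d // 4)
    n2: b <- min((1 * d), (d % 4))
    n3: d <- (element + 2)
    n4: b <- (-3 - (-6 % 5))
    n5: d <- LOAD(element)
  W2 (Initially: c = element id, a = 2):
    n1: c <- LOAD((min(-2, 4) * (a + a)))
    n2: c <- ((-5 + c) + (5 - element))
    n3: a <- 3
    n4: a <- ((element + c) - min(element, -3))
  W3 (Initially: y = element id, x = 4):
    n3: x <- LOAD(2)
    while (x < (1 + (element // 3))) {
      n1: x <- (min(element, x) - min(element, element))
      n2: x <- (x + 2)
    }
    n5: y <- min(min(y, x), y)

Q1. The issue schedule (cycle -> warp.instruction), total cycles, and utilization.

cycle 0: W0.I0
cycle 1: W0.I1
cycle 2: W1.I0
cycle 3: W1.I1
cycle 4: W1.I2
cycle 5: W1.I3
cycle 6: W0.I2
cycle 7: W0.I3
cycle 8: W0.I4
cycle 9: W1.I4
cycle 10: W2.I0
cycle 11: W3.I0
cycle 12: idle
cycle 13: idle
cycle 14: idle
cycle 15: W2.I1
cycle 16: W2.I2
cycle 17: W2.I3
cycle 18: W3.I1
cycle 19: W3.I2

Answer: 20 cycles, utilization 17/20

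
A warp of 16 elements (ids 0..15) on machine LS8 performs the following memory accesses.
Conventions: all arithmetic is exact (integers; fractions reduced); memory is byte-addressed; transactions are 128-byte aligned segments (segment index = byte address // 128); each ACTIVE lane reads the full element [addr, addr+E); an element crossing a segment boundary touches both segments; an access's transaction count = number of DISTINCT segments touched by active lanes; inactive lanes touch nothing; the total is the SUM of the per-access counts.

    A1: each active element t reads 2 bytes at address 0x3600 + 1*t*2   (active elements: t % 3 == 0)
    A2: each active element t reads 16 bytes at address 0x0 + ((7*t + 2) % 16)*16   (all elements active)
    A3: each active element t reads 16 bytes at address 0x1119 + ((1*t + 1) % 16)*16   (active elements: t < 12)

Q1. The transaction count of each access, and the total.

A1: 1 transaction
A2: 2 transactions
A3: 2 transactions

Answer: 1,2,2; total 5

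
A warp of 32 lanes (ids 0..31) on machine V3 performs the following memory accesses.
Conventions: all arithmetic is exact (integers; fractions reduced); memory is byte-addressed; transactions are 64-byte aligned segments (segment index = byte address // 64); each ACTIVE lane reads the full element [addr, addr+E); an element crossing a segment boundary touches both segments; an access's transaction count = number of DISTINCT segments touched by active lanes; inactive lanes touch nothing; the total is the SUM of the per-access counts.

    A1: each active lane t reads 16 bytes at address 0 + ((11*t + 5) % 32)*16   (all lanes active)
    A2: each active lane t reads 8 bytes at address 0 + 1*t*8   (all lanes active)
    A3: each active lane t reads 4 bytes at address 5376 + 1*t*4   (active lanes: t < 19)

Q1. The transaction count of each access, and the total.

A1: 8 transactions
A2: 4 transactions
A3: 2 transactions

Answer: 8,4,2; total 14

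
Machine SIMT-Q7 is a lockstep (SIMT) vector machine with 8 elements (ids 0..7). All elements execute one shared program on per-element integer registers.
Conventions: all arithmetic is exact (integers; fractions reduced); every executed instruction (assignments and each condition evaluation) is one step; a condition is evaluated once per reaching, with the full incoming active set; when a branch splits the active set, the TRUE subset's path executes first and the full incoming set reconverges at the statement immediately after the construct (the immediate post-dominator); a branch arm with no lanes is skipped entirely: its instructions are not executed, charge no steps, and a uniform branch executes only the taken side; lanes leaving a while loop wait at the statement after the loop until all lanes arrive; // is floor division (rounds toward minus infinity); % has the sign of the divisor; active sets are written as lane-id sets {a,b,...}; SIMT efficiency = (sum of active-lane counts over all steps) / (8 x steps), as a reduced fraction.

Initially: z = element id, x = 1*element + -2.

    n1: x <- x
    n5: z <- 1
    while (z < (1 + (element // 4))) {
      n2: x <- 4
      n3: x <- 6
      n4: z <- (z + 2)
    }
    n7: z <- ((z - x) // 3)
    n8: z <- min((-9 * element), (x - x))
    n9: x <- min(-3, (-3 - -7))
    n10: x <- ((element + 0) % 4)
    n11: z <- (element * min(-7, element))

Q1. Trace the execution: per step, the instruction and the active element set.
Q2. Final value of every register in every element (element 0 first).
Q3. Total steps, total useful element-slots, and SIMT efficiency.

step 0: x <- x                       {0,1,2,3,4,5,6,7}
step 1: z <- 1                       {0,1,2,3,4,5,6,7}
step 2: eval (z < (1 + (element // 4))) {0,1,2,3,4,5,6,7}
step 3: x <- 4                       {4,5,6,7}
step 4: x <- 6                       {4,5,6,7}
step 5: z <- (z + 2)                 {4,5,6,7}
step 6: eval (z < (1 + (element // 4))) {4,5,6,7}
step 7: z <- ((z - x) // 3)          {0,1,2,3,4,5,6,7}
step 8: z <- min((-9 * element), (x - x)) {0,1,2,3,4,5,6,7}
step 9: x <- min(-3, (-3 - -7))      {0,1,2,3,4,5,6,7}
step 10: x <- ((element + 0) % 4)     {0,1,2,3,4,5,6,7}
step 11: z <- (element * min(-7, element)) {0,1,2,3,4,5,6,7}

Answer: 12 steps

z: 0,-7,-14,-21,-28,-35,-42,-49
x: 0,1,2,3,0,1,2,3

steps = 12; useful = 80; efficiency = 80/96 = 5/6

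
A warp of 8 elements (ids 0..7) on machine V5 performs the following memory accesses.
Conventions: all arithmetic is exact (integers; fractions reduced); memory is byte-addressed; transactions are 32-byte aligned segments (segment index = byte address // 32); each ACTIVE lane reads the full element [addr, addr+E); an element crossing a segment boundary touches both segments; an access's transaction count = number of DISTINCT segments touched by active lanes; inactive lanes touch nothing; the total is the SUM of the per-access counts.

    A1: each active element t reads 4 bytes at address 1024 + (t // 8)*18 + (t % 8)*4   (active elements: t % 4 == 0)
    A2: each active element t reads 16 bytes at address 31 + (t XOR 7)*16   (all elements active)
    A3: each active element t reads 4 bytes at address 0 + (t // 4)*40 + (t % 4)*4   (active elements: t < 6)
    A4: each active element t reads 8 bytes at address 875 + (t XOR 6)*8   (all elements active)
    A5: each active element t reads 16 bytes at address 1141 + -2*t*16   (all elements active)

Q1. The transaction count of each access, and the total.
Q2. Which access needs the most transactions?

A1: 1 transaction
A2: 5 transactions
A3: 2 transactions
A4: 3 transactions
A5: 9 transactions

Answer: 1,5,2,3,9; total 20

Answer: A5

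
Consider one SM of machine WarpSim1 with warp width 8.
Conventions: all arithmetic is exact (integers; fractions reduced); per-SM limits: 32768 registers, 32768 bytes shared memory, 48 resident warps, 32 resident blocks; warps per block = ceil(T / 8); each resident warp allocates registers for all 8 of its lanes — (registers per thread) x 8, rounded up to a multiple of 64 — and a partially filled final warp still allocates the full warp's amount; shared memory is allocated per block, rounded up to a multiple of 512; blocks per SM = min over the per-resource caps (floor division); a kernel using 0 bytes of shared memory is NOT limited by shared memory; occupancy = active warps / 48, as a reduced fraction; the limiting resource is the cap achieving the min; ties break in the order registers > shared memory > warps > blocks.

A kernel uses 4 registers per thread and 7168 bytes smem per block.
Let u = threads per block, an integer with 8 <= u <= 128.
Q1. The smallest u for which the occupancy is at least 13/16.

Answer: u = 73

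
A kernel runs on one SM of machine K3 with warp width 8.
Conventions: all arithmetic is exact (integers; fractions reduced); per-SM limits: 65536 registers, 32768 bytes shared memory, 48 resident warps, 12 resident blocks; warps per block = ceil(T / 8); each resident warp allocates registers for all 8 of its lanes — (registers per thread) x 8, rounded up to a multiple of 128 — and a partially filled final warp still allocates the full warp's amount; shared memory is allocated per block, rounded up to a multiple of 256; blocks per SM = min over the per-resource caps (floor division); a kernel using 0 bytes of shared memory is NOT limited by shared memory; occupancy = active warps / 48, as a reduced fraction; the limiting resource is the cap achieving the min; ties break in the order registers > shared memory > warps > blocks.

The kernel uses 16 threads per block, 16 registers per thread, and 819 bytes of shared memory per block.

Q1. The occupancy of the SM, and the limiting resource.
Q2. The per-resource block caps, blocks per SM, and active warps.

Answer: occupancy 1/2, limited by blocks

registers: 256 blocks
shared memory: 32 blocks
warps: 24 blocks
blocks: 12 blocks

Answer: 12 blocks, 24 active warps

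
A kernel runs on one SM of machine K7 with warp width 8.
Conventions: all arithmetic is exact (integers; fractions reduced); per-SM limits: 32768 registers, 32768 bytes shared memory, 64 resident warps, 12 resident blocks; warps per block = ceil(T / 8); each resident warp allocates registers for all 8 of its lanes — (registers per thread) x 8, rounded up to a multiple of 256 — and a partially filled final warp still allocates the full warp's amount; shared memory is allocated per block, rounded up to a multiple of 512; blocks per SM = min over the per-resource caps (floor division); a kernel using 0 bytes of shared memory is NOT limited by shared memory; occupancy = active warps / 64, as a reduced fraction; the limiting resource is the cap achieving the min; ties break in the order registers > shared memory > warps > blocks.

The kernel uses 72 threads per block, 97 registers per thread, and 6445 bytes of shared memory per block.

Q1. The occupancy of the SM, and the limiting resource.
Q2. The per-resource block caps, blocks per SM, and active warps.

Answer: occupancy 27/64, limited by registers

registers: 3 blocks
shared memory: 4 blocks
warps: 7 blocks
blocks: 12 blocks

Answer: 3 blocks, 27 active warps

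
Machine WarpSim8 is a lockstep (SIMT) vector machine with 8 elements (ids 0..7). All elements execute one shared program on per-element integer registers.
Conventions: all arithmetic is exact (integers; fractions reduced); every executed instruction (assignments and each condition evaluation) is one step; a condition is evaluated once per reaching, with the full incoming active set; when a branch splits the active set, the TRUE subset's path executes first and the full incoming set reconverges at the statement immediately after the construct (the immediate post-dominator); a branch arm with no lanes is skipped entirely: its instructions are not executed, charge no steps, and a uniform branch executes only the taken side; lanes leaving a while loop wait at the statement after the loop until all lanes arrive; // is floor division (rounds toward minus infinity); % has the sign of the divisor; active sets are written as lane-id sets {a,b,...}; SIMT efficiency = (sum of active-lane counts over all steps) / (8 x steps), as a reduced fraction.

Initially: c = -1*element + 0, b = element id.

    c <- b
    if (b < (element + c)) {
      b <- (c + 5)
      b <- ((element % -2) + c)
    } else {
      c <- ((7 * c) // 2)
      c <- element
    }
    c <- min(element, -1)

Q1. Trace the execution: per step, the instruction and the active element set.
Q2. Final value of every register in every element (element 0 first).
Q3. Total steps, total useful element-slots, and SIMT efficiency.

step 0: c <- b                       {0,1,2,3,4,5,6,7}
step 1: eval (b < (element + c))     {0,1,2,3,4,5,6,7}
step 2: b <- (c + 5)                 {1,2,3,4,5,6,7}
step 3: b <- ((element % -2) + c)    {1,2,3,4,5,6,7}
step 4: c <- ((7 * c) // 2)          {0}
step 5: c <- element                 {0}
step 6: c <- min(element, -1)        {0,1,2,3,4,5,6,7}

Answer: 7 steps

c: -1,-1,-1,-1,-1,-1,-1,-1
b: 0,0,2,2,4,4,6,6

steps = 7; useful = 40; efficiency = 40/56 = 5/7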